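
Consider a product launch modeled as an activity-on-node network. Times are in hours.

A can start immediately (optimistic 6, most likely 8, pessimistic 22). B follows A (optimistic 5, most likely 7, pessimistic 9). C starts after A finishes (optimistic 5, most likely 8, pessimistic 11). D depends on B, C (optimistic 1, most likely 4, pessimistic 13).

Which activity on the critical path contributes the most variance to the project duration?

A

te_A = (6 + 4·8 + 22)/6 = 60/6 = 10; σ²_A = ((22−6)/6)² = 7.111
te_B = (5 + 4·7 + 9)/6 = 42/6 = 7; σ²_B = ((9−5)/6)² = 0.444
te_C = (5 + 4·8 + 11)/6 = 48/6 = 8; σ²_C = ((11−5)/6)² = 1.000
te_D = (1 + 4·4 + 13)/6 = 30/6 = 5; σ²_D = ((13−1)/6)² = 4.000

Forward pass:
ES_A = 0; EF_A = 10
ES_B = 10; EF_B = 10+7 = 17
ES_C = 10; EF_C = 10+8 = 18
ES_D = max(EF_B=17, EF_C=18) = 18; EF_D = 18+5 = 23
Expected project duration μ = 23 hours. Critical path: A → C → D.

Variances on critical path: σ²_A=7.111, σ²_C=1.000, σ²_D=4.000.
Largest is σ²_A = 7.111.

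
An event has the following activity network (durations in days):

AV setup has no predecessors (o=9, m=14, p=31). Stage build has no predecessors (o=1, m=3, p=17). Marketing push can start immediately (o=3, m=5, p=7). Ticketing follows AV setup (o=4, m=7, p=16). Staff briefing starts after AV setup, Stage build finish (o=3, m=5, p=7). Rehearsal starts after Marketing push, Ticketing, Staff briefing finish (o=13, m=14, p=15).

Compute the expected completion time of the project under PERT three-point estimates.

te_AV setup = (9 + 4·14 + 31)/6 = 96/6 = 16
te_Stage build = (1 + 4·3 + 17)/6 = 30/6 = 5
te_Marketing push = (3 + 4·5 + 7)/6 = 30/6 = 5
te_Ticketing = (4 + 4·7 + 16)/6 = 48/6 = 8
te_Staff briefing = (3 + 4·5 + 7)/6 = 30/6 = 5
te_Rehearsal = (13 + 4·14 + 15)/6 = 84/6 = 14

Forward pass:
ES_AV setup = 0; EF_AV setup = 16
ES_Stage build = 0; EF_Stage build = 5
ES_Marketing push = 0; EF_Marketing push = 5
ES_Ticketing = 16; EF_Ticketing = 16+8 = 24
ES_Staff briefing = max(EF_AV setup=16, EF_Stage build=5) = 16; EF_Staff briefing = 16+5 = 21
ES_Rehearsal = max(EF_Marketing push=5, EF_Ticketing=24, EF_Staff briefing=21) = 24; EF_Rehearsal = 24+14 = 38
Expected project duration μ = 38 days. Critical path: AV setup → Ticketing → Rehearsal.

38 days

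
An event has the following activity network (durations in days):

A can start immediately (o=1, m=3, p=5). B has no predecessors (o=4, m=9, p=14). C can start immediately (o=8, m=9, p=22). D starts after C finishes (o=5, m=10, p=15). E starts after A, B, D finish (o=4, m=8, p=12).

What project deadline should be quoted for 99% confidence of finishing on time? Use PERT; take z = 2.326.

te_A = (1 + 4·3 + 5)/6 = 18/6 = 3; σ²_A = ((5−1)/6)² = 0.444
te_B = (4 + 4·9 + 14)/6 = 54/6 = 9; σ²_B = ((14−4)/6)² = 2.778
te_C = (8 + 4·9 + 22)/6 = 66/6 = 11; σ²_C = ((22−8)/6)² = 5.444
te_D = (5 + 4·10 + 15)/6 = 60/6 = 10; σ²_D = ((15−5)/6)² = 2.778
te_E = (4 + 4·8 + 12)/6 = 48/6 = 8; σ²_E = ((12−4)/6)² = 1.778

Forward pass:
ES_A = 0; EF_A = 3
ES_B = 0; EF_B = 9
ES_C = 0; EF_C = 11
ES_D = 11; EF_D = 11+10 = 21
ES_E = max(EF_A=3, EF_B=9, EF_D=21) = 21; EF_E = 21+8 = 29
Expected project duration μ = 29 days. Critical path: C → D → E.

Variance along critical path = 5.444 + 2.778 + 1.778 = 10.000; σ = 3.162 days.
D = μ + z·σ = 29 + 2.326·3.162 = 36.4 days

36.4 days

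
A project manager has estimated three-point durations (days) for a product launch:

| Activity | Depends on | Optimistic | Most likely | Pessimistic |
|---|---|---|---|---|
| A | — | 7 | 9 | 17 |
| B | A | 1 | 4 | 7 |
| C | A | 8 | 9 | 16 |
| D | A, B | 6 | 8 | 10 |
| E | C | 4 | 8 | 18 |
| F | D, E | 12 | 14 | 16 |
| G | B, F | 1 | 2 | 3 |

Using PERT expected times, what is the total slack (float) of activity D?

7 days

te_A = (7 + 4·9 + 17)/6 = 60/6 = 10
te_B = (1 + 4·4 + 7)/6 = 24/6 = 4
te_C = (8 + 4·9 + 16)/6 = 60/6 = 10
te_D = (6 + 4·8 + 10)/6 = 48/6 = 8
te_E = (4 + 4·8 + 18)/6 = 54/6 = 9
te_F = (12 + 4·14 + 16)/6 = 84/6 = 14
te_G = (1 + 4·2 + 3)/6 = 12/6 = 2

Forward pass:
ES_A = 0; EF_A = 10
ES_B = 10; EF_B = 10+4 = 14
ES_C = 10; EF_C = 10+10 = 20
ES_D = max(EF_A=10, EF_B=14) = 14; EF_D = 14+8 = 22
ES_E = 20; EF_E = 20+9 = 29
ES_F = max(EF_D=22, EF_E=29) = 29; EF_F = 29+14 = 43
ES_G = max(EF_B=14, EF_F=43) = 43; EF_G = 43+2 = 45
Expected project duration μ = 45 days. Critical path: A → C → E → F → G.

Backward pass:
LF_G = 45; LS_G = 45−2 = 43
LF_F = LS_G = 43; LS_F = 43−14 = 29
LF_E = LS_F = 29; LS_E = 29−9 = 20
LF_D = LS_F = 29; LS_D = 29−8 = 21
LF_C = LS_E = 20; LS_C = 20−10 = 10
LF_B = min(LS_D=21, LS_G=43) = 21; LS_B = 21−4 = 17
LF_A = min(LS_B=17, LS_C=10, LS_D=21) = 10; LS_A = 10−10 = 0
Slack_D = LS_D − ES_D = 21 − 14 = 7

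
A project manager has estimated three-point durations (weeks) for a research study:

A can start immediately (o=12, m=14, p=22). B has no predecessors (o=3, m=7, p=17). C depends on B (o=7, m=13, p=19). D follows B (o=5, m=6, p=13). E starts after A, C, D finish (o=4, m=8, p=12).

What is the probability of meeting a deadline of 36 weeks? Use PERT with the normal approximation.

te_A = (12 + 4·14 + 22)/6 = 90/6 = 15; σ²_A = ((22−12)/6)² = 2.778
te_B = (3 + 4·7 + 17)/6 = 48/6 = 8; σ²_B = ((17−3)/6)² = 5.444
te_C = (7 + 4·13 + 19)/6 = 78/6 = 13; σ²_C = ((19−7)/6)² = 4.000
te_D = (5 + 4·6 + 13)/6 = 42/6 = 7; σ²_D = ((13−5)/6)² = 1.778
te_E = (4 + 4·8 + 12)/6 = 48/6 = 8; σ²_E = ((12−4)/6)² = 1.778

Forward pass:
ES_A = 0; EF_A = 15
ES_B = 0; EF_B = 8
ES_C = 8; EF_C = 8+13 = 21
ES_D = 8; EF_D = 8+7 = 15
ES_E = max(EF_A=15, EF_C=21, EF_D=15) = 21; EF_E = 21+8 = 29
Expected project duration μ = 29 weeks. Critical path: B → C → E.

Variance along critical path = 5.444 + 4.000 + 1.778 = 11.222; σ = √11.222 = 3.350 weeks.
Z = (36 − 29) / 3.350 = 2.090
P(T ≤ 36) = Φ(2.090) ≈ 0.982

0.982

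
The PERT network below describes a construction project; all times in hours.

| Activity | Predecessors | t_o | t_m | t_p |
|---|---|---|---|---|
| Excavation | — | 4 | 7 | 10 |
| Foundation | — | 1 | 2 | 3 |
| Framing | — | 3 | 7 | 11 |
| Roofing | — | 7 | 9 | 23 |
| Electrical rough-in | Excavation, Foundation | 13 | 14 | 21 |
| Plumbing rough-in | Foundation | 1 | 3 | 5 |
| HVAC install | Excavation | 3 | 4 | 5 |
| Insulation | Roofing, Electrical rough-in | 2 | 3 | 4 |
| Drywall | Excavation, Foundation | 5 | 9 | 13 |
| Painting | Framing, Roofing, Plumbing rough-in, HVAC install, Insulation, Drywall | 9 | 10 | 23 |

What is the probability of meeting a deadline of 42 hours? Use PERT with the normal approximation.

0.958

te_Excavation = (4 + 4·7 + 10)/6 = 42/6 = 7; σ²_Excavation = ((10−4)/6)² = 1.000
te_Foundation = (1 + 4·2 + 3)/6 = 12/6 = 2; σ²_Foundation = ((3−1)/6)² = 0.111
te_Framing = (3 + 4·7 + 11)/6 = 42/6 = 7; σ²_Framing = ((11−3)/6)² = 1.778
te_Roofing = (7 + 4·9 + 23)/6 = 66/6 = 11; σ²_Roofing = ((23−7)/6)² = 7.111
te_Electrical rough-in = (13 + 4·14 + 21)/6 = 90/6 = 15; σ²_Electrical rough-in = ((21−13)/6)² = 1.778
te_Plumbing rough-in = (1 + 4·3 + 5)/6 = 18/6 = 3; σ²_Plumbing rough-in = ((5−1)/6)² = 0.444
te_HVAC install = (3 + 4·4 + 5)/6 = 24/6 = 4; σ²_HVAC install = ((5−3)/6)² = 0.111
te_Insulation = (2 + 4·3 + 4)/6 = 18/6 = 3; σ²_Insulation = ((4−2)/6)² = 0.111
te_Drywall = (5 + 4·9 + 13)/6 = 54/6 = 9; σ²_Drywall = ((13−5)/6)² = 1.778
te_Painting = (9 + 4·10 + 23)/6 = 72/6 = 12; σ²_Painting = ((23−9)/6)² = 5.444

Forward pass:
ES_Excavation = 0; EF_Excavation = 7
ES_Foundation = 0; EF_Foundation = 2
ES_Framing = 0; EF_Framing = 7
ES_Roofing = 0; EF_Roofing = 11
ES_Electrical rough-in = max(EF_Excavation=7, EF_Foundation=2) = 7; EF_Electrical rough-in = 7+15 = 22
ES_Plumbing rough-in = 2; EF_Plumbing rough-in = 2+3 = 5
ES_HVAC install = 7; EF_HVAC install = 7+4 = 11
ES_Insulation = max(EF_Roofing=11, EF_Electrical rough-in=22) = 22; EF_Insulation = 22+3 = 25
ES_Drywall = max(EF_Excavation=7, EF_Foundation=2) = 7; EF_Drywall = 7+9 = 16
ES_Painting = max(EF_Framing=7, EF_Roofing=11, EF_Plumbing rough-in=5, EF_HVAC install=11, EF_Insulation=25, EF_Drywall=16) = 25; EF_Painting = 25+12 = 37
Expected project duration μ = 37 hours. Critical path: Excavation → Electrical rough-in → Insulation → Painting.

Variance along critical path = 1.000 + 1.778 + 0.111 + 5.444 = 8.333; σ = √8.333 = 2.887 hours.
Z = (42 − 37) / 2.887 = 1.732
P(T ≤ 42) = Φ(1.732) ≈ 0.958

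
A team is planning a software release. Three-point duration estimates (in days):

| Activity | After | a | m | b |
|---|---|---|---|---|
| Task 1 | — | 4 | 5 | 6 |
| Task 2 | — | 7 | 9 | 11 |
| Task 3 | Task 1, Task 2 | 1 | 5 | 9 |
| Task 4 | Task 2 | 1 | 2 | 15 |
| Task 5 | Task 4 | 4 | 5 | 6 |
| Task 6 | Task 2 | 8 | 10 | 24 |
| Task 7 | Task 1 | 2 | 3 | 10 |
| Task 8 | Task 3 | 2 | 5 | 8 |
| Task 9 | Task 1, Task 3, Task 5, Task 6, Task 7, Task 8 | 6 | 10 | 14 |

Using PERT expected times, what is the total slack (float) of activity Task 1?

te_Task 1 = (4 + 4·5 + 6)/6 = 30/6 = 5
te_Task 2 = (7 + 4·9 + 11)/6 = 54/6 = 9
te_Task 3 = (1 + 4·5 + 9)/6 = 30/6 = 5
te_Task 4 = (1 + 4·2 + 15)/6 = 24/6 = 4
te_Task 5 = (4 + 4·5 + 6)/6 = 30/6 = 5
te_Task 6 = (8 + 4·10 + 24)/6 = 72/6 = 12
te_Task 7 = (2 + 4·3 + 10)/6 = 24/6 = 4
te_Task 8 = (2 + 4·5 + 8)/6 = 30/6 = 5
te_Task 9 = (6 + 4·10 + 14)/6 = 60/6 = 10

Forward pass:
ES_Task 1 = 0; EF_Task 1 = 5
ES_Task 2 = 0; EF_Task 2 = 9
ES_Task 3 = max(EF_Task 1=5, EF_Task 2=9) = 9; EF_Task 3 = 9+5 = 14
ES_Task 4 = 9; EF_Task 4 = 9+4 = 13
ES_Task 5 = 13; EF_Task 5 = 13+5 = 18
ES_Task 6 = 9; EF_Task 6 = 9+12 = 21
ES_Task 7 = 5; EF_Task 7 = 5+4 = 9
ES_Task 8 = 14; EF_Task 8 = 14+5 = 19
ES_Task 9 = max(EF_Task 1=5, EF_Task 3=14, EF_Task 5=18, EF_Task 6=21, EF_Task 7=9, EF_Task 8=19) = 21; EF_Task 9 = 21+10 = 31
Expected project duration μ = 31 days. Critical path: Task 2 → Task 6 → Task 9.

Backward pass:
LF_Task 9 = 31; LS_Task 9 = 31−10 = 21
LF_Task 8 = LS_Task 9 = 21; LS_Task 8 = 21−5 = 16
LF_Task 7 = LS_Task 9 = 21; LS_Task 7 = 21−4 = 17
LF_Task 6 = LS_Task 9 = 21; LS_Task 6 = 21−12 = 9
LF_Task 5 = LS_Task 9 = 21; LS_Task 5 = 21−5 = 16
LF_Task 4 = LS_Task 5 = 16; LS_Task 4 = 16−4 = 12
LF_Task 3 = min(LS_Task 8=16, LS_Task 9=21) = 16; LS_Task 3 = 16−5 = 11
LF_Task 2 = min(LS_Task 3=11, LS_Task 4=12, LS_Task 6=9) = 9; LS_Task 2 = 9−9 = 0
LF_Task 1 = min(LS_Task 3=11, LS_Task 7=17, LS_Task 9=21) = 11; LS_Task 1 = 11−5 = 6
Slack_Task 1 = LS_Task 1 − ES_Task 1 = 6 − 0 = 6

6 days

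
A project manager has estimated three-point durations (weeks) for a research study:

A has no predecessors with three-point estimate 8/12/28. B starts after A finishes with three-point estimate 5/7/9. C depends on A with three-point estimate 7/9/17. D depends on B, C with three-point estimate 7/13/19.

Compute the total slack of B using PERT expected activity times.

3 weeks

te_A = (8 + 4·12 + 28)/6 = 84/6 = 14
te_B = (5 + 4·7 + 9)/6 = 42/6 = 7
te_C = (7 + 4·9 + 17)/6 = 60/6 = 10
te_D = (7 + 4·13 + 19)/6 = 78/6 = 13

Forward pass:
ES_A = 0; EF_A = 14
ES_B = 14; EF_B = 14+7 = 21
ES_C = 14; EF_C = 14+10 = 24
ES_D = max(EF_B=21, EF_C=24) = 24; EF_D = 24+13 = 37
Expected project duration μ = 37 weeks. Critical path: A → C → D.

Backward pass:
LF_D = 37; LS_D = 37−13 = 24
LF_C = LS_D = 24; LS_C = 24−10 = 14
LF_B = LS_D = 24; LS_B = 24−7 = 17
LF_A = min(LS_B=17, LS_C=14) = 14; LS_A = 14−14 = 0
Slack_B = LS_B − ES_B = 17 − 14 = 3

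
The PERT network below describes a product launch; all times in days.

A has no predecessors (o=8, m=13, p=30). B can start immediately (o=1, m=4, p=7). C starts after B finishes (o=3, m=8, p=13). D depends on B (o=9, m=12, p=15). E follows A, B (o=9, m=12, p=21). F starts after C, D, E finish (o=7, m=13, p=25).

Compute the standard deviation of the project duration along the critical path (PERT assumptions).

5.14 days

te_A = (8 + 4·13 + 30)/6 = 90/6 = 15; σ²_A = ((30−8)/6)² = 13.444
te_B = (1 + 4·4 + 7)/6 = 24/6 = 4; σ²_B = ((7−1)/6)² = 1.000
te_C = (3 + 4·8 + 13)/6 = 48/6 = 8; σ²_C = ((13−3)/6)² = 2.778
te_D = (9 + 4·12 + 15)/6 = 72/6 = 12; σ²_D = ((15−9)/6)² = 1.000
te_E = (9 + 4·12 + 21)/6 = 78/6 = 13; σ²_E = ((21−9)/6)² = 4.000
te_F = (7 + 4·13 + 25)/6 = 84/6 = 14; σ²_F = ((25−7)/6)² = 9.000

Forward pass:
ES_A = 0; EF_A = 15
ES_B = 0; EF_B = 4
ES_C = 4; EF_C = 4+8 = 12
ES_D = 4; EF_D = 4+12 = 16
ES_E = max(EF_A=15, EF_B=4) = 15; EF_E = 15+13 = 28
ES_F = max(EF_C=12, EF_D=16, EF_E=28) = 28; EF_F = 28+14 = 42
Expected project duration μ = 42 days. Critical path: A → E → F.

Variance along critical path = 13.444 + 4.000 + 9.000 = 26.444
σ = √26.444 = 5.142 days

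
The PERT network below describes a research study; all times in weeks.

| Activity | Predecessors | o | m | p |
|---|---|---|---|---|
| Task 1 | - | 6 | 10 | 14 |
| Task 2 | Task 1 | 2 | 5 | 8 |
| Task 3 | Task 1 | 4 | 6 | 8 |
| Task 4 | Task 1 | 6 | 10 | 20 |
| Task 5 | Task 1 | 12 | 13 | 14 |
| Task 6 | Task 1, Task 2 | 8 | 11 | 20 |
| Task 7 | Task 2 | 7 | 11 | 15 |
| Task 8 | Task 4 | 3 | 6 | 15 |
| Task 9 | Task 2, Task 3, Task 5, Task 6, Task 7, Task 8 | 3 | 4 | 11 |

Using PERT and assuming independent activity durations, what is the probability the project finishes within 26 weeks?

0.026

te_Task 1 = (6 + 4·10 + 14)/6 = 60/6 = 10; σ²_Task 1 = ((14−6)/6)² = 1.778
te_Task 2 = (2 + 4·5 + 8)/6 = 30/6 = 5; σ²_Task 2 = ((8−2)/6)² = 1.000
te_Task 3 = (4 + 4·6 + 8)/6 = 36/6 = 6; σ²_Task 3 = ((8−4)/6)² = 0.444
te_Task 4 = (6 + 4·10 + 20)/6 = 66/6 = 11; σ²_Task 4 = ((20−6)/6)² = 5.444
te_Task 5 = (12 + 4·13 + 14)/6 = 78/6 = 13; σ²_Task 5 = ((14−12)/6)² = 0.111
te_Task 6 = (8 + 4·11 + 20)/6 = 72/6 = 12; σ²_Task 6 = ((20−8)/6)² = 4.000
te_Task 7 = (7 + 4·11 + 15)/6 = 66/6 = 11; σ²_Task 7 = ((15−7)/6)² = 1.778
te_Task 8 = (3 + 4·6 + 15)/6 = 42/6 = 7; σ²_Task 8 = ((15−3)/6)² = 4.000
te_Task 9 = (3 + 4·4 + 11)/6 = 30/6 = 5; σ²_Task 9 = ((11−3)/6)² = 1.778

Forward pass:
ES_Task 1 = 0; EF_Task 1 = 10
ES_Task 2 = 10; EF_Task 2 = 10+5 = 15
ES_Task 3 = 10; EF_Task 3 = 10+6 = 16
ES_Task 4 = 10; EF_Task 4 = 10+11 = 21
ES_Task 5 = 10; EF_Task 5 = 10+13 = 23
ES_Task 6 = max(EF_Task 1=10, EF_Task 2=15) = 15; EF_Task 6 = 15+12 = 27
ES_Task 7 = 15; EF_Task 7 = 15+11 = 26
ES_Task 8 = 21; EF_Task 8 = 21+7 = 28
ES_Task 9 = max(EF_Task 2=15, EF_Task 3=16, EF_Task 5=23, EF_Task 6=27, EF_Task 7=26, EF_Task 8=28) = 28; EF_Task 9 = 28+5 = 33
Expected project duration μ = 33 weeks. Critical path: Task 1 → Task 4 → Task 8 → Task 9.

Variance along critical path = 1.778 + 5.444 + 4.000 + 1.778 = 13.000; σ = √13.000 = 3.606 weeks.
Z = (26 − 33) / 3.606 = -1.941
P(T ≤ 26) = Φ(-1.941) ≈ 0.026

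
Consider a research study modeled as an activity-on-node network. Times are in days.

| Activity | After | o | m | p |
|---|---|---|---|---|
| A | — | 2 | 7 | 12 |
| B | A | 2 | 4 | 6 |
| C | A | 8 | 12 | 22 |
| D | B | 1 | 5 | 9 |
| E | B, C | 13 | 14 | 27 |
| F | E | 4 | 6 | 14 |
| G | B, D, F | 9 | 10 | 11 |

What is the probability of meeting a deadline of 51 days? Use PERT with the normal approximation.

te_A = (2 + 4·7 + 12)/6 = 42/6 = 7; σ²_A = ((12−2)/6)² = 2.778
te_B = (2 + 4·4 + 6)/6 = 24/6 = 4; σ²_B = ((6−2)/6)² = 0.444
te_C = (8 + 4·12 + 22)/6 = 78/6 = 13; σ²_C = ((22−8)/6)² = 5.444
te_D = (1 + 4·5 + 9)/6 = 30/6 = 5; σ²_D = ((9−1)/6)² = 1.778
te_E = (13 + 4·14 + 27)/6 = 96/6 = 16; σ²_E = ((27−13)/6)² = 5.444
te_F = (4 + 4·6 + 14)/6 = 42/6 = 7; σ²_F = ((14−4)/6)² = 2.778
te_G = (9 + 4·10 + 11)/6 = 60/6 = 10; σ²_G = ((11−9)/6)² = 0.111

Forward pass:
ES_A = 0; EF_A = 7
ES_B = 7; EF_B = 7+4 = 11
ES_C = 7; EF_C = 7+13 = 20
ES_D = 11; EF_D = 11+5 = 16
ES_E = max(EF_B=11, EF_C=20) = 20; EF_E = 20+16 = 36
ES_F = 36; EF_F = 36+7 = 43
ES_G = max(EF_B=11, EF_D=16, EF_F=43) = 43; EF_G = 43+10 = 53
Expected project duration μ = 53 days. Critical path: A → C → E → F → G.

Variance along critical path = 2.778 + 5.444 + 5.444 + 2.778 + 0.111 = 16.556; σ = √16.556 = 4.069 days.
Z = (51 − 53) / 4.069 = -0.492
P(T ≤ 51) = Φ(-0.492) ≈ 0.312

0.312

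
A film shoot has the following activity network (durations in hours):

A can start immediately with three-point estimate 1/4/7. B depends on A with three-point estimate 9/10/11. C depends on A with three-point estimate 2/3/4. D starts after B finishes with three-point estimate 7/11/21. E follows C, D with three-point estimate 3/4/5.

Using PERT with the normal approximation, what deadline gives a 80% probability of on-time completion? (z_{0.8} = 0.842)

32.2 hours

te_A = (1 + 4·4 + 7)/6 = 24/6 = 4; σ²_A = ((7−1)/6)² = 1.000
te_B = (9 + 4·10 + 11)/6 = 60/6 = 10; σ²_B = ((11−9)/6)² = 0.111
te_C = (2 + 4·3 + 4)/6 = 18/6 = 3; σ²_C = ((4−2)/6)² = 0.111
te_D = (7 + 4·11 + 21)/6 = 72/6 = 12; σ²_D = ((21−7)/6)² = 5.444
te_E = (3 + 4·4 + 5)/6 = 24/6 = 4; σ²_E = ((5−3)/6)² = 0.111

Forward pass:
ES_A = 0; EF_A = 4
ES_B = 4; EF_B = 4+10 = 14
ES_C = 4; EF_C = 4+3 = 7
ES_D = 14; EF_D = 14+12 = 26
ES_E = max(EF_C=7, EF_D=26) = 26; EF_E = 26+4 = 30
Expected project duration μ = 30 hours. Critical path: A → B → D → E.

Variance along critical path = 1.000 + 0.111 + 5.444 + 0.111 = 6.667; σ = 2.582 hours.
D = μ + z·σ = 30 + 0.842·2.582 = 32.2 hours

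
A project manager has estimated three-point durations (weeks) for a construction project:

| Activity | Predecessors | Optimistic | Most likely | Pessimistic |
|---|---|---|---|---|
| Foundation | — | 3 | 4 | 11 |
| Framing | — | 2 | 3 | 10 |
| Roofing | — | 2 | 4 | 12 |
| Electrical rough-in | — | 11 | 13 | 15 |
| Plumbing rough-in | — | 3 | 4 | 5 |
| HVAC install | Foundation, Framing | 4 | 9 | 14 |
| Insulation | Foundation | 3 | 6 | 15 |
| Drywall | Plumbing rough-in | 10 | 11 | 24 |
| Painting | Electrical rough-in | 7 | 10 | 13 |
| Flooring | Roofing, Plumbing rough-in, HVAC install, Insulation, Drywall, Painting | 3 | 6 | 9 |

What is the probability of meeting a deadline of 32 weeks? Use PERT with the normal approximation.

0.972

te_Foundation = (3 + 4·4 + 11)/6 = 30/6 = 5; σ²_Foundation = ((11−3)/6)² = 1.778
te_Framing = (2 + 4·3 + 10)/6 = 24/6 = 4; σ²_Framing = ((10−2)/6)² = 1.778
te_Roofing = (2 + 4·4 + 12)/6 = 30/6 = 5; σ²_Roofing = ((12−2)/6)² = 2.778
te_Electrical rough-in = (11 + 4·13 + 15)/6 = 78/6 = 13; σ²_Electrical rough-in = ((15−11)/6)² = 0.444
te_Plumbing rough-in = (3 + 4·4 + 5)/6 = 24/6 = 4; σ²_Plumbing rough-in = ((5−3)/6)² = 0.111
te_HVAC install = (4 + 4·9 + 14)/6 = 54/6 = 9; σ²_HVAC install = ((14−4)/6)² = 2.778
te_Insulation = (3 + 4·6 + 15)/6 = 42/6 = 7; σ²_Insulation = ((15−3)/6)² = 4.000
te_Drywall = (10 + 4·11 + 24)/6 = 78/6 = 13; σ²_Drywall = ((24−10)/6)² = 5.444
te_Painting = (7 + 4·10 + 13)/6 = 60/6 = 10; σ²_Painting = ((13−7)/6)² = 1.000
te_Flooring = (3 + 4·6 + 9)/6 = 36/6 = 6; σ²_Flooring = ((9−3)/6)² = 1.000

Forward pass:
ES_Foundation = 0; EF_Foundation = 5
ES_Framing = 0; EF_Framing = 4
ES_Roofing = 0; EF_Roofing = 5
ES_Electrical rough-in = 0; EF_Electrical rough-in = 13
ES_Plumbing rough-in = 0; EF_Plumbing rough-in = 4
ES_HVAC install = max(EF_Foundation=5, EF_Framing=4) = 5; EF_HVAC install = 5+9 = 14
ES_Insulation = 5; EF_Insulation = 5+7 = 12
ES_Drywall = 4; EF_Drywall = 4+13 = 17
ES_Painting = 13; EF_Painting = 13+10 = 23
ES_Flooring = max(EF_Roofing=5, EF_Plumbing rough-in=4, EF_HVAC install=14, EF_Insulation=12, EF_Drywall=17, EF_Painting=23) = 23; EF_Flooring = 23+6 = 29
Expected project duration μ = 29 weeks. Critical path: Electrical rough-in → Painting → Flooring.

Variance along critical path = 0.444 + 1.000 + 1.000 = 2.444; σ = √2.444 = 1.563 weeks.
Z = (32 − 29) / 1.563 = 1.919
P(T ≤ 32) = Φ(1.919) ≈ 0.972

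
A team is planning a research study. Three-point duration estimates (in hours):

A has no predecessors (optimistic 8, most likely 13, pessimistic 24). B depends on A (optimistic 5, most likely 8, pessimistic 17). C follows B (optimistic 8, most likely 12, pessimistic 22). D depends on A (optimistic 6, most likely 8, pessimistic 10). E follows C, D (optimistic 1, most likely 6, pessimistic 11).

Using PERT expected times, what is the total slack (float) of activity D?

14 hours

te_A = (8 + 4·13 + 24)/6 = 84/6 = 14
te_B = (5 + 4·8 + 17)/6 = 54/6 = 9
te_C = (8 + 4·12 + 22)/6 = 78/6 = 13
te_D = (6 + 4·8 + 10)/6 = 48/6 = 8
te_E = (1 + 4·6 + 11)/6 = 36/6 = 6

Forward pass:
ES_A = 0; EF_A = 14
ES_B = 14; EF_B = 14+9 = 23
ES_C = 23; EF_C = 23+13 = 36
ES_D = 14; EF_D = 14+8 = 22
ES_E = max(EF_C=36, EF_D=22) = 36; EF_E = 36+6 = 42
Expected project duration μ = 42 hours. Critical path: A → B → C → E.

Backward pass:
LF_E = 42; LS_E = 42−6 = 36
LF_D = LS_E = 36; LS_D = 36−8 = 28
LF_C = LS_E = 36; LS_C = 36−13 = 23
LF_B = LS_C = 23; LS_B = 23−9 = 14
LF_A = min(LS_B=14, LS_D=28) = 14; LS_A = 14−14 = 0
Slack_D = LS_D − ES_D = 28 − 14 = 14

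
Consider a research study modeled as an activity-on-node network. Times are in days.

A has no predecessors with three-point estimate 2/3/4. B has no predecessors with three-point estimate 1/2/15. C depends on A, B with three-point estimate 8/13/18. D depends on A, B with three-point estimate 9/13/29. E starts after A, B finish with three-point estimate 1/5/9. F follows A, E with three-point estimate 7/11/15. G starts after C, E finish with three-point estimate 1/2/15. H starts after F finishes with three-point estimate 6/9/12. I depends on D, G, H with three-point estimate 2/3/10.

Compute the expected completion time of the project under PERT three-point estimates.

33 days

te_A = (2 + 4·3 + 4)/6 = 18/6 = 3
te_B = (1 + 4·2 + 15)/6 = 24/6 = 4
te_C = (8 + 4·13 + 18)/6 = 78/6 = 13
te_D = (9 + 4·13 + 29)/6 = 90/6 = 15
te_E = (1 + 4·5 + 9)/6 = 30/6 = 5
te_F = (7 + 4·11 + 15)/6 = 66/6 = 11
te_G = (1 + 4·2 + 15)/6 = 24/6 = 4
te_H = (6 + 4·9 + 12)/6 = 54/6 = 9
te_I = (2 + 4·3 + 10)/6 = 24/6 = 4

Forward pass:
ES_A = 0; EF_A = 3
ES_B = 0; EF_B = 4
ES_C = max(EF_A=3, EF_B=4) = 4; EF_C = 4+13 = 17
ES_D = max(EF_A=3, EF_B=4) = 4; EF_D = 4+15 = 19
ES_E = max(EF_A=3, EF_B=4) = 4; EF_E = 4+5 = 9
ES_F = max(EF_A=3, EF_E=9) = 9; EF_F = 9+11 = 20
ES_G = max(EF_C=17, EF_E=9) = 17; EF_G = 17+4 = 21
ES_H = 20; EF_H = 20+9 = 29
ES_I = max(EF_D=19, EF_G=21, EF_H=29) = 29; EF_I = 29+4 = 33
Expected project duration μ = 33 days. Critical path: B → E → F → H → I.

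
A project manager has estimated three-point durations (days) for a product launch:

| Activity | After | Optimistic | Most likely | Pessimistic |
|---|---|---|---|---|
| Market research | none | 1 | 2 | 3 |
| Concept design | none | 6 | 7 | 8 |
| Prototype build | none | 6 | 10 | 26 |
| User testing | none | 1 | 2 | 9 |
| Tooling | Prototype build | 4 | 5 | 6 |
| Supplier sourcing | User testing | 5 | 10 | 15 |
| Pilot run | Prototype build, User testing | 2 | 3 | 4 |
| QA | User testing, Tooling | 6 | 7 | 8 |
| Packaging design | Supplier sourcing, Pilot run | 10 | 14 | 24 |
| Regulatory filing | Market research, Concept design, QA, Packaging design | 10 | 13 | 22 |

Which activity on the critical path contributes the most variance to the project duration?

Prototype build

te_Market research = (1 + 4·2 + 3)/6 = 12/6 = 2; σ²_Market research = ((3−1)/6)² = 0.111
te_Concept design = (6 + 4·7 + 8)/6 = 42/6 = 7; σ²_Concept design = ((8−6)/6)² = 0.111
te_Prototype build = (6 + 4·10 + 26)/6 = 72/6 = 12; σ²_Prototype build = ((26−6)/6)² = 11.111
te_User testing = (1 + 4·2 + 9)/6 = 18/6 = 3; σ²_User testing = ((9−1)/6)² = 1.778
te_Tooling = (4 + 4·5 + 6)/6 = 30/6 = 5; σ²_Tooling = ((6−4)/6)² = 0.111
te_Supplier sourcing = (5 + 4·10 + 15)/6 = 60/6 = 10; σ²_Supplier sourcing = ((15−5)/6)² = 2.778
te_Pilot run = (2 + 4·3 + 4)/6 = 18/6 = 3; σ²_Pilot run = ((4−2)/6)² = 0.111
te_QA = (6 + 4·7 + 8)/6 = 42/6 = 7; σ²_QA = ((8−6)/6)² = 0.111
te_Packaging design = (10 + 4·14 + 24)/6 = 90/6 = 15; σ²_Packaging design = ((24−10)/6)² = 5.444
te_Regulatory filing = (10 + 4·13 + 22)/6 = 84/6 = 14; σ²_Regulatory filing = ((22−10)/6)² = 4.000

Forward pass:
ES_Market research = 0; EF_Market research = 2
ES_Concept design = 0; EF_Concept design = 7
ES_Prototype build = 0; EF_Prototype build = 12
ES_User testing = 0; EF_User testing = 3
ES_Tooling = 12; EF_Tooling = 12+5 = 17
ES_Supplier sourcing = 3; EF_Supplier sourcing = 3+10 = 13
ES_Pilot run = max(EF_Prototype build=12, EF_User testing=3) = 12; EF_Pilot run = 12+3 = 15
ES_QA = max(EF_User testing=3, EF_Tooling=17) = 17; EF_QA = 17+7 = 24
ES_Packaging design = max(EF_Supplier sourcing=13, EF_Pilot run=15) = 15; EF_Packaging design = 15+15 = 30
ES_Regulatory filing = max(EF_Market research=2, EF_Concept design=7, EF_QA=24, EF_Packaging design=30) = 30; EF_Regulatory filing = 30+14 = 44
Expected project duration μ = 44 days. Critical path: Prototype build → Pilot run → Packaging design → Regulatory filing.

Variances on critical path: σ²_Prototype build=11.111, σ²_Pilot run=0.111, σ²_Packaging design=5.444, σ²_Regulatory filing=4.000.
Largest is σ²_Prototype build = 11.111.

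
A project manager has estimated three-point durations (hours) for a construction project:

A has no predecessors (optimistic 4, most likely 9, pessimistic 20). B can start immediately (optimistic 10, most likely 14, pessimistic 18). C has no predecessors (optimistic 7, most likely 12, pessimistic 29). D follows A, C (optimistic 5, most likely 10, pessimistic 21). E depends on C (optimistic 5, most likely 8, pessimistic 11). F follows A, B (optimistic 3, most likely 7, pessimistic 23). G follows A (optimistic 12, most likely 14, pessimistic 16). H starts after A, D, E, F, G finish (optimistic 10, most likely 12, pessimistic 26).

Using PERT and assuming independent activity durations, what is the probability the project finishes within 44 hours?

te_A = (4 + 4·9 + 20)/6 = 60/6 = 10; σ²_A = ((20−4)/6)² = 7.111
te_B = (10 + 4·14 + 18)/6 = 84/6 = 14; σ²_B = ((18−10)/6)² = 1.778
te_C = (7 + 4·12 + 29)/6 = 84/6 = 14; σ²_C = ((29−7)/6)² = 13.444
te_D = (5 + 4·10 + 21)/6 = 66/6 = 11; σ²_D = ((21−5)/6)² = 7.111
te_E = (5 + 4·8 + 11)/6 = 48/6 = 8; σ²_E = ((11−5)/6)² = 1.000
te_F = (3 + 4·7 + 23)/6 = 54/6 = 9; σ²_F = ((23−3)/6)² = 11.111
te_G = (12 + 4·14 + 16)/6 = 84/6 = 14; σ²_G = ((16−12)/6)² = 0.444
te_H = (10 + 4·12 + 26)/6 = 84/6 = 14; σ²_H = ((26−10)/6)² = 7.111

Forward pass:
ES_A = 0; EF_A = 10
ES_B = 0; EF_B = 14
ES_C = 0; EF_C = 14
ES_D = max(EF_A=10, EF_C=14) = 14; EF_D = 14+11 = 25
ES_E = 14; EF_E = 14+8 = 22
ES_F = max(EF_A=10, EF_B=14) = 14; EF_F = 14+9 = 23
ES_G = 10; EF_G = 10+14 = 24
ES_H = max(EF_A=10, EF_D=25, EF_E=22, EF_F=23, EF_G=24) = 25; EF_H = 25+14 = 39
Expected project duration μ = 39 hours. Critical path: C → D → H.

Variance along critical path = 13.444 + 7.111 + 7.111 = 27.667; σ = √27.667 = 5.260 hours.
Z = (44 − 39) / 5.260 = 0.951
P(T ≤ 44) = Φ(0.951) ≈ 0.829

0.829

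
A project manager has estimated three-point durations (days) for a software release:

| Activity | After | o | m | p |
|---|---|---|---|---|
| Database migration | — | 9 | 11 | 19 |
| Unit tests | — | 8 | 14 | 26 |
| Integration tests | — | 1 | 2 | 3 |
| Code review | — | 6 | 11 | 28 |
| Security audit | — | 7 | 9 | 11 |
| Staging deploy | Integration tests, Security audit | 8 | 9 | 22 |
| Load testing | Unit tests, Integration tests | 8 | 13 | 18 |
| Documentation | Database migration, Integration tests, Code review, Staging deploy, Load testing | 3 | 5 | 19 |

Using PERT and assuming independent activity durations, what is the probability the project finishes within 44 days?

0.981

te_Database migration = (9 + 4·11 + 19)/6 = 72/6 = 12; σ²_Database migration = ((19−9)/6)² = 2.778
te_Unit tests = (8 + 4·14 + 26)/6 = 90/6 = 15; σ²_Unit tests = ((26−8)/6)² = 9.000
te_Integration tests = (1 + 4·2 + 3)/6 = 12/6 = 2; σ²_Integration tests = ((3−1)/6)² = 0.111
te_Code review = (6 + 4·11 + 28)/6 = 78/6 = 13; σ²_Code review = ((28−6)/6)² = 13.444
te_Security audit = (7 + 4·9 + 11)/6 = 54/6 = 9; σ²_Security audit = ((11−7)/6)² = 0.444
te_Staging deploy = (8 + 4·9 + 22)/6 = 66/6 = 11; σ²_Staging deploy = ((22−8)/6)² = 5.444
te_Load testing = (8 + 4·13 + 18)/6 = 78/6 = 13; σ²_Load testing = ((18−8)/6)² = 2.778
te_Documentation = (3 + 4·5 + 19)/6 = 42/6 = 7; σ²_Documentation = ((19−3)/6)² = 7.111

Forward pass:
ES_Database migration = 0; EF_Database migration = 12
ES_Unit tests = 0; EF_Unit tests = 15
ES_Integration tests = 0; EF_Integration tests = 2
ES_Code review = 0; EF_Code review = 13
ES_Security audit = 0; EF_Security audit = 9
ES_Staging deploy = max(EF_Integration tests=2, EF_Security audit=9) = 9; EF_Staging deploy = 9+11 = 20
ES_Load testing = max(EF_Unit tests=15, EF_Integration tests=2) = 15; EF_Load testing = 15+13 = 28
ES_Documentation = max(EF_Database migration=12, EF_Integration tests=2, EF_Code review=13, EF_Staging deploy=20, EF_Load testing=28) = 28; EF_Documentation = 28+7 = 35
Expected project duration μ = 35 days. Critical path: Unit tests → Load testing → Documentation.

Variance along critical path = 9.000 + 2.778 + 7.111 = 18.889; σ = √18.889 = 4.346 days.
Z = (44 − 35) / 4.346 = 2.071
P(T ≤ 44) = Φ(2.071) ≈ 0.981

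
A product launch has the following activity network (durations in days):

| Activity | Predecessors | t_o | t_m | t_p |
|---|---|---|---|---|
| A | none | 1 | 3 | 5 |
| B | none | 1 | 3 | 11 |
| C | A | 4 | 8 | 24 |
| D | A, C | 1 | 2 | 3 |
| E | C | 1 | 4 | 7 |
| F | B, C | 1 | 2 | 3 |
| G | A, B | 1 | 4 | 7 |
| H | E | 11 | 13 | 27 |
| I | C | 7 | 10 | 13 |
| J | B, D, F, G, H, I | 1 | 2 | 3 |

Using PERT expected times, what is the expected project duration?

34 days

te_A = (1 + 4·3 + 5)/6 = 18/6 = 3
te_B = (1 + 4·3 + 11)/6 = 24/6 = 4
te_C = (4 + 4·8 + 24)/6 = 60/6 = 10
te_D = (1 + 4·2 + 3)/6 = 12/6 = 2
te_E = (1 + 4·4 + 7)/6 = 24/6 = 4
te_F = (1 + 4·2 + 3)/6 = 12/6 = 2
te_G = (1 + 4·4 + 7)/6 = 24/6 = 4
te_H = (11 + 4·13 + 27)/6 = 90/6 = 15
te_I = (7 + 4·10 + 13)/6 = 60/6 = 10
te_J = (1 + 4·2 + 3)/6 = 12/6 = 2

Forward pass:
ES_A = 0; EF_A = 3
ES_B = 0; EF_B = 4
ES_C = 3; EF_C = 3+10 = 13
ES_D = max(EF_A=3, EF_C=13) = 13; EF_D = 13+2 = 15
ES_E = 13; EF_E = 13+4 = 17
ES_F = max(EF_B=4, EF_C=13) = 13; EF_F = 13+2 = 15
ES_G = max(EF_A=3, EF_B=4) = 4; EF_G = 4+4 = 8
ES_H = 17; EF_H = 17+15 = 32
ES_I = 13; EF_I = 13+10 = 23
ES_J = max(EF_B=4, EF_D=15, EF_F=15, EF_G=8, EF_H=32, EF_I=23) = 32; EF_J = 32+2 = 34
Expected project duration μ = 34 days. Critical path: A → C → E → H → J.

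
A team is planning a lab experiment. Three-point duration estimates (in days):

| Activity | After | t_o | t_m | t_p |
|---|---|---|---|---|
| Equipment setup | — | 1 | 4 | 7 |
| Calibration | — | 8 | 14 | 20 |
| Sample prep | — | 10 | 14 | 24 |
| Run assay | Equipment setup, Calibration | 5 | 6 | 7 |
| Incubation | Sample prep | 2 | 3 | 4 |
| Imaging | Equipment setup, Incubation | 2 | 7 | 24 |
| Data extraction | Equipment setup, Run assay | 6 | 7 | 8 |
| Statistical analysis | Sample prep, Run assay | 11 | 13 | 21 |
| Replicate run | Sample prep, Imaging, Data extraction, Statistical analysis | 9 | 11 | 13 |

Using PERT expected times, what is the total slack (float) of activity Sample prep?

te_Equipment setup = (1 + 4·4 + 7)/6 = 24/6 = 4
te_Calibration = (8 + 4·14 + 20)/6 = 84/6 = 14
te_Sample prep = (10 + 4·14 + 24)/6 = 90/6 = 15
te_Run assay = (5 + 4·6 + 7)/6 = 36/6 = 6
te_Incubation = (2 + 4·3 + 4)/6 = 18/6 = 3
te_Imaging = (2 + 4·7 + 24)/6 = 54/6 = 9
te_Data extraction = (6 + 4·7 + 8)/6 = 42/6 = 7
te_Statistical analysis = (11 + 4·13 + 21)/6 = 84/6 = 14
te_Replicate run = (9 + 4·11 + 13)/6 = 66/6 = 11

Forward pass:
ES_Equipment setup = 0; EF_Equipment setup = 4
ES_Calibration = 0; EF_Calibration = 14
ES_Sample prep = 0; EF_Sample prep = 15
ES_Run assay = max(EF_Equipment setup=4, EF_Calibration=14) = 14; EF_Run assay = 14+6 = 20
ES_Incubation = 15; EF_Incubation = 15+3 = 18
ES_Imaging = max(EF_Equipment setup=4, EF_Incubation=18) = 18; EF_Imaging = 18+9 = 27
ES_Data extraction = max(EF_Equipment setup=4, EF_Run assay=20) = 20; EF_Data extraction = 20+7 = 27
ES_Statistical analysis = max(EF_Sample prep=15, EF_Run assay=20) = 20; EF_Statistical analysis = 20+14 = 34
ES_Replicate run = max(EF_Sample prep=15, EF_Imaging=27, EF_Data extraction=27, EF_Statistical analysis=34) = 34; EF_Replicate run = 34+11 = 45
Expected project duration μ = 45 days. Critical path: Calibration → Run assay → Statistical analysis → Replicate run.

Backward pass:
LF_Replicate run = 45; LS_Replicate run = 45−11 = 34
LF_Statistical analysis = LS_Replicate run = 34; LS_Statistical analysis = 34−14 = 20
LF_Data extraction = LS_Replicate run = 34; LS_Data extraction = 34−7 = 27
LF_Imaging = LS_Replicate run = 34; LS_Imaging = 34−9 = 25
LF_Incubation = LS_Imaging = 25; LS_Incubation = 25−3 = 22
LF_Run assay = min(LS_Data extraction=27, LS_Statistical analysis=20) = 20; LS_Run assay = 20−6 = 14
LF_Sample prep = min(LS_Incubation=22, LS_Statistical analysis=20, LS_Replicate run=34) = 20; LS_Sample prep = 20−15 = 5
LF_Calibration = LS_Run assay = 14; LS_Calibration = 14−14 = 0
LF_Equipment setup = min(LS_Run assay=14, LS_Imaging=25, LS_Data extraction=27) = 14; LS_Equipment setup = 14−4 = 10
Slack_Sample prep = LS_Sample prep − ES_Sample prep = 5 − 0 = 5

5 days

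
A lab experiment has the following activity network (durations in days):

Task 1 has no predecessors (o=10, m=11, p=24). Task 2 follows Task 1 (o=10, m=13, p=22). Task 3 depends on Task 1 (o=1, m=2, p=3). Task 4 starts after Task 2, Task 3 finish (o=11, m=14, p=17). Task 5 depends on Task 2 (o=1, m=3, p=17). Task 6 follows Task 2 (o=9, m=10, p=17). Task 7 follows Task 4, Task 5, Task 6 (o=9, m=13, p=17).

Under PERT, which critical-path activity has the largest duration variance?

Task 1

te_Task 1 = (10 + 4·11 + 24)/6 = 78/6 = 13; σ²_Task 1 = ((24−10)/6)² = 5.444
te_Task 2 = (10 + 4·13 + 22)/6 = 84/6 = 14; σ²_Task 2 = ((22−10)/6)² = 4.000
te_Task 3 = (1 + 4·2 + 3)/6 = 12/6 = 2; σ²_Task 3 = ((3−1)/6)² = 0.111
te_Task 4 = (11 + 4·14 + 17)/6 = 84/6 = 14; σ²_Task 4 = ((17−11)/6)² = 1.000
te_Task 5 = (1 + 4·3 + 17)/6 = 30/6 = 5; σ²_Task 5 = ((17−1)/6)² = 7.111
te_Task 6 = (9 + 4·10 + 17)/6 = 66/6 = 11; σ²_Task 6 = ((17−9)/6)² = 1.778
te_Task 7 = (9 + 4·13 + 17)/6 = 78/6 = 13; σ²_Task 7 = ((17−9)/6)² = 1.778

Forward pass:
ES_Task 1 = 0; EF_Task 1 = 13
ES_Task 2 = 13; EF_Task 2 = 13+14 = 27
ES_Task 3 = 13; EF_Task 3 = 13+2 = 15
ES_Task 4 = max(EF_Task 2=27, EF_Task 3=15) = 27; EF_Task 4 = 27+14 = 41
ES_Task 5 = 27; EF_Task 5 = 27+5 = 32
ES_Task 6 = 27; EF_Task 6 = 27+11 = 38
ES_Task 7 = max(EF_Task 4=41, EF_Task 5=32, EF_Task 6=38) = 41; EF_Task 7 = 41+13 = 54
Expected project duration μ = 54 days. Critical path: Task 1 → Task 2 → Task 4 → Task 7.

Variances on critical path: σ²_Task 1=5.444, σ²_Task 2=4.000, σ²_Task 4=1.000, σ²_Task 7=1.778.
Largest is σ²_Task 1 = 5.444.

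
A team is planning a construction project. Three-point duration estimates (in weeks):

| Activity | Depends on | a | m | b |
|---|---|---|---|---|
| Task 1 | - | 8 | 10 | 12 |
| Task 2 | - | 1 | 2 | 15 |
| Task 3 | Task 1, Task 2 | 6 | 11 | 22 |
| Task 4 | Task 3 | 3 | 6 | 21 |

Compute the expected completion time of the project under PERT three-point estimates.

30 weeks

te_Task 1 = (8 + 4·10 + 12)/6 = 60/6 = 10
te_Task 2 = (1 + 4·2 + 15)/6 = 24/6 = 4
te_Task 3 = (6 + 4·11 + 22)/6 = 72/6 = 12
te_Task 4 = (3 + 4·6 + 21)/6 = 48/6 = 8

Forward pass:
ES_Task 1 = 0; EF_Task 1 = 10
ES_Task 2 = 0; EF_Task 2 = 4
ES_Task 3 = max(EF_Task 1=10, EF_Task 2=4) = 10; EF_Task 3 = 10+12 = 22
ES_Task 4 = 22; EF_Task 4 = 22+8 = 30
Expected project duration μ = 30 weeks. Critical path: Task 1 → Task 3 → Task 4.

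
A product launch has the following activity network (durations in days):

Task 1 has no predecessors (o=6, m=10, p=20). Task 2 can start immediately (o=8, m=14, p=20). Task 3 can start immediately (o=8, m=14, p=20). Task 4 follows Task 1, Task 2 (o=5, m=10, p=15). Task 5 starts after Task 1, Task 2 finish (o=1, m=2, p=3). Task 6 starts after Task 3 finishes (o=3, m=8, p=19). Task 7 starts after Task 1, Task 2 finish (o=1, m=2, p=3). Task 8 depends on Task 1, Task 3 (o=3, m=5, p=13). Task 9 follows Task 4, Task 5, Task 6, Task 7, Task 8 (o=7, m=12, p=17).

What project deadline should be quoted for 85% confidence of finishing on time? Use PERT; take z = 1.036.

te_Task 1 = (6 + 4·10 + 20)/6 = 66/6 = 11; σ²_Task 1 = ((20−6)/6)² = 5.444
te_Task 2 = (8 + 4·14 + 20)/6 = 84/6 = 14; σ²_Task 2 = ((20−8)/6)² = 4.000
te_Task 3 = (8 + 4·14 + 20)/6 = 84/6 = 14; σ²_Task 3 = ((20−8)/6)² = 4.000
te_Task 4 = (5 + 4·10 + 15)/6 = 60/6 = 10; σ²_Task 4 = ((15−5)/6)² = 2.778
te_Task 5 = (1 + 4·2 + 3)/6 = 12/6 = 2; σ²_Task 5 = ((3−1)/6)² = 0.111
te_Task 6 = (3 + 4·8 + 19)/6 = 54/6 = 9; σ²_Task 6 = ((19−3)/6)² = 7.111
te_Task 7 = (1 + 4·2 + 3)/6 = 12/6 = 2; σ²_Task 7 = ((3−1)/6)² = 0.111
te_Task 8 = (3 + 4·5 + 13)/6 = 36/6 = 6; σ²_Task 8 = ((13−3)/6)² = 2.778
te_Task 9 = (7 + 4·12 + 17)/6 = 72/6 = 12; σ²_Task 9 = ((17−7)/6)² = 2.778

Forward pass:
ES_Task 1 = 0; EF_Task 1 = 11
ES_Task 2 = 0; EF_Task 2 = 14
ES_Task 3 = 0; EF_Task 3 = 14
ES_Task 4 = max(EF_Task 1=11, EF_Task 2=14) = 14; EF_Task 4 = 14+10 = 24
ES_Task 5 = max(EF_Task 1=11, EF_Task 2=14) = 14; EF_Task 5 = 14+2 = 16
ES_Task 6 = 14; EF_Task 6 = 14+9 = 23
ES_Task 7 = max(EF_Task 1=11, EF_Task 2=14) = 14; EF_Task 7 = 14+2 = 16
ES_Task 8 = max(EF_Task 1=11, EF_Task 3=14) = 14; EF_Task 8 = 14+6 = 20
ES_Task 9 = max(EF_Task 4=24, EF_Task 5=16, EF_Task 6=23, EF_Task 7=16, EF_Task 8=20) = 24; EF_Task 9 = 24+12 = 36
Expected project duration μ = 36 days. Critical path: Task 2 → Task 4 → Task 9.

Variance along critical path = 4.000 + 2.778 + 2.778 = 9.556; σ = 3.091 days.
D = μ + z·σ = 36 + 1.036·3.091 = 39.2 days

39.2 days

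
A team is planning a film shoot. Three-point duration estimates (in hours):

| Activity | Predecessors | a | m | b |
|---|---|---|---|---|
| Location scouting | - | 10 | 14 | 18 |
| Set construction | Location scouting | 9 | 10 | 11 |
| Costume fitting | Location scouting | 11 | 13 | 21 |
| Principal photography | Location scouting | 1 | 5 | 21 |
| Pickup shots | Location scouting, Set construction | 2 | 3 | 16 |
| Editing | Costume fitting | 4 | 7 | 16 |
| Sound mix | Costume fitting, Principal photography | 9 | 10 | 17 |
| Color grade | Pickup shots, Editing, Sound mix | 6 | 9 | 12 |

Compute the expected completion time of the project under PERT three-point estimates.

te_Location scouting = (10 + 4·14 + 18)/6 = 84/6 = 14
te_Set construction = (9 + 4·10 + 11)/6 = 60/6 = 10
te_Costume fitting = (11 + 4·13 + 21)/6 = 84/6 = 14
te_Principal photography = (1 + 4·5 + 21)/6 = 42/6 = 7
te_Pickup shots = (2 + 4·3 + 16)/6 = 30/6 = 5
te_Editing = (4 + 4·7 + 16)/6 = 48/6 = 8
te_Sound mix = (9 + 4·10 + 17)/6 = 66/6 = 11
te_Color grade = (6 + 4·9 + 12)/6 = 54/6 = 9

Forward pass:
ES_Location scouting = 0; EF_Location scouting = 14
ES_Set construction = 14; EF_Set construction = 14+10 = 24
ES_Costume fitting = 14; EF_Costume fitting = 14+14 = 28
ES_Principal photography = 14; EF_Principal photography = 14+7 = 21
ES_Pickup shots = max(EF_Location scouting=14, EF_Set construction=24) = 24; EF_Pickup shots = 24+5 = 29
ES_Editing = 28; EF_Editing = 28+8 = 36
ES_Sound mix = max(EF_Costume fitting=28, EF_Principal photography=21) = 28; EF_Sound mix = 28+11 = 39
ES_Color grade = max(EF_Pickup shots=29, EF_Editing=36, EF_Sound mix=39) = 39; EF_Color grade = 39+9 = 48
Expected project duration μ = 48 hours. Critical path: Location scouting → Costume fitting → Sound mix → Color grade.

48 hours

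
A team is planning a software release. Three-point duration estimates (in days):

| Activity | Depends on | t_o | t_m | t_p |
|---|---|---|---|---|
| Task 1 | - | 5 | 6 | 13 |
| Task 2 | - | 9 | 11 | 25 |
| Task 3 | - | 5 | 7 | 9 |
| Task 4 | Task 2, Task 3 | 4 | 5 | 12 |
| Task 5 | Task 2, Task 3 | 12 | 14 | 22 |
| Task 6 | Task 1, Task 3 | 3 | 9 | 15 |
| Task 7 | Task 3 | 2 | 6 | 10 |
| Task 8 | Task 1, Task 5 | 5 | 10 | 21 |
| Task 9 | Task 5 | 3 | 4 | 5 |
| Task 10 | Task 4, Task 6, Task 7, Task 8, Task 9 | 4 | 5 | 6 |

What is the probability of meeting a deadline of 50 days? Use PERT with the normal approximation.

te_Task 1 = (5 + 4·6 + 13)/6 = 42/6 = 7; σ²_Task 1 = ((13−5)/6)² = 1.778
te_Task 2 = (9 + 4·11 + 25)/6 = 78/6 = 13; σ²_Task 2 = ((25−9)/6)² = 7.111
te_Task 3 = (5 + 4·7 + 9)/6 = 42/6 = 7; σ²_Task 3 = ((9−5)/6)² = 0.444
te_Task 4 = (4 + 4·5 + 12)/6 = 36/6 = 6; σ²_Task 4 = ((12−4)/6)² = 1.778
te_Task 5 = (12 + 4·14 + 22)/6 = 90/6 = 15; σ²_Task 5 = ((22−12)/6)² = 2.778
te_Task 6 = (3 + 4·9 + 15)/6 = 54/6 = 9; σ²_Task 6 = ((15−3)/6)² = 4.000
te_Task 7 = (2 + 4·6 + 10)/6 = 36/6 = 6; σ²_Task 7 = ((10−2)/6)² = 1.778
te_Task 8 = (5 + 4·10 + 21)/6 = 66/6 = 11; σ²_Task 8 = ((21−5)/6)² = 7.111
te_Task 9 = (3 + 4·4 + 5)/6 = 24/6 = 4; σ²_Task 9 = ((5−3)/6)² = 0.111
te_Task 10 = (4 + 4·5 + 6)/6 = 30/6 = 5; σ²_Task 10 = ((6−4)/6)² = 0.111

Forward pass:
ES_Task 1 = 0; EF_Task 1 = 7
ES_Task 2 = 0; EF_Task 2 = 13
ES_Task 3 = 0; EF_Task 3 = 7
ES_Task 4 = max(EF_Task 2=13, EF_Task 3=7) = 13; EF_Task 4 = 13+6 = 19
ES_Task 5 = max(EF_Task 2=13, EF_Task 3=7) = 13; EF_Task 5 = 13+15 = 28
ES_Task 6 = max(EF_Task 1=7, EF_Task 3=7) = 7; EF_Task 6 = 7+9 = 16
ES_Task 7 = 7; EF_Task 7 = 7+6 = 13
ES_Task 8 = max(EF_Task 1=7, EF_Task 5=28) = 28; EF_Task 8 = 28+11 = 39
ES_Task 9 = 28; EF_Task 9 = 28+4 = 32
ES_Task 10 = max(EF_Task 4=19, EF_Task 6=16, EF_Task 7=13, EF_Task 8=39, EF_Task 9=32) = 39; EF_Task 10 = 39+5 = 44
Expected project duration μ = 44 days. Critical path: Task 2 → Task 5 → Task 8 → Task 10.

Variance along critical path = 7.111 + 2.778 + 7.111 + 0.111 = 17.111; σ = √17.111 = 4.137 days.
Z = (50 − 44) / 4.137 = 1.450
P(T ≤ 50) = Φ(1.450) ≈ 0.927

0.927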